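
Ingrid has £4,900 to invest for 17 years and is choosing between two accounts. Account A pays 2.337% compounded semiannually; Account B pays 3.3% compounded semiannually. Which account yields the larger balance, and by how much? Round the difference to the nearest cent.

Account B, by £1,274.27

Account A growth factor: (1 + 0.011685)^34 ≈ 1.484364535; balance ≈ 7,273.3862.
Account B growth factor: (1 + 0.0165)^34 ≈ 1.744419855; balance ≈ 8,547.6573.
Account B is larger by 1,274.2711.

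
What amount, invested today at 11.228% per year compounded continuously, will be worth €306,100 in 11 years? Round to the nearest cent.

P = A·e^(−rt) = 306,100·e^(−1.23508).
e^(−1.23508) ≈ 0.290811496518, so P ≈ 89,017.3991.

€89,017.40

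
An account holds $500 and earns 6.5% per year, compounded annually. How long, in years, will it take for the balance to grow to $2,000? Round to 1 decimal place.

(1 + 0.065)^t = 2,000/500 = 4.
t·ln(1 + 0.065) = ln(4); t = 1.3863/0.0629748 ≈ 22.0135.

22.0 years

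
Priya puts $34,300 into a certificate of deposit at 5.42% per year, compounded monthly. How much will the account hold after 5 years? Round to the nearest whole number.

Periodic rate = 5.42%/12 = 0.00451667; periods = 12·5 = 60.
A = 34,300·(1 + 0.0542/12)^60 ≈ 34,300·1.3104752115 ≈ 44,949.2998.

$44,949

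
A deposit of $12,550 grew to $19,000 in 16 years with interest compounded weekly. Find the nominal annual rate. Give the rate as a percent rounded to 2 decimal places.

2.59%

The 832-period growth factor is 19,000/12,550 = 1.51394.
r/52 = 1.51394^(1/832) − 1 ≈ 0.000498584, so r ≈ 52·0.000498584 = 2.59264%.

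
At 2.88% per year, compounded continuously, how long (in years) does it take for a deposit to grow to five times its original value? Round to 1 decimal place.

e^(0.0288t) = 5, so 0.0288t = ln 5 ≈ 1.6094.
t ≈ 1.6094/0.0288 ≈ 55.8833.

55.9 years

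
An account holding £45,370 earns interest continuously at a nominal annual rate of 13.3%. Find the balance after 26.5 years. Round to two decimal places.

A = P·e^(rt) = 45,370·e^(0.133·26.5) = 45,370·e^3.5245.
e^3.5245 ≈ 33.93680097295, so A ≈ 1,539,712.6601.

£1,539,712.66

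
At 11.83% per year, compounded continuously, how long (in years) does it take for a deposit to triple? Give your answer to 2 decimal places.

9.29 years

e^(0.1183t) = 3, so 0.1183t = ln 3 ≈ 1.0986.
t ≈ 1.0986/0.1183 ≈ 9.2867.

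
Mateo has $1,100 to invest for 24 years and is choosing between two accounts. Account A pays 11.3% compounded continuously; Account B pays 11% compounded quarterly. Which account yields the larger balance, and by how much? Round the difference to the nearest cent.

A: e^(0.113·24) = e^2.712 ≈ 15.059364145, so 1,100 × 15.059364145 ≈ 16,565.3006.
B: (1 + 0.0275)^96 ≈ 13.522460846, so 1,100 × 13.522460846 ≈ 14,874.7069.
Difference ≈ 1,690.5936 in favor of A.

Account A, by $1,690.59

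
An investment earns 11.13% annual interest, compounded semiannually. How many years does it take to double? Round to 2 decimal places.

6.40 years

(1 + 0.05565)^(2t) = 2.
2t = ln 2 / ln(1 + 0.05565) ≈ 0.69315/0.0541567 ≈ 12.7989.
t ≈ 6.3995.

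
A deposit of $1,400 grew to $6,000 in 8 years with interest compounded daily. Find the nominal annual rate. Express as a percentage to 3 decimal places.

18.196%

The 2920-period growth factor is 6,000/1,400 = 4.28571.
r/365 = 4.28571^(1/2920) − 1 ≈ 0.00049851, so r ≈ 365·0.00049851 = 18.19562%.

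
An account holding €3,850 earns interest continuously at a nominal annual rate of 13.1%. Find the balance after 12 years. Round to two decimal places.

€18,542.64

A = P·e^(rt) = 3,850·e^(0.131·12) = 3,850·e^1.572.
e^1.572 ≈ 4.8162711099, so A ≈ 18,542.6438.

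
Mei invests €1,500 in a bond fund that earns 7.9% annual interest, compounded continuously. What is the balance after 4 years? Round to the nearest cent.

€2,057.45

A = P·e^(rt) = 1,500·e^(0.079·4) = 1,500·e^0.316.
e^0.316 ≈ 1.371630256, so A ≈ 2,057.4454.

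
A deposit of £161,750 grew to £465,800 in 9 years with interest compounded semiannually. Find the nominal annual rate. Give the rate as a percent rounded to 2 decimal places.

(1 + r/2)^18 = 465,800/161,750 = 2.87975.
1 + r/2 = 2.87975^(1/18) ≈ 1.060522, so r/2 ≈ 0.0605221.
r ≈ 2·0.0605221 = 12.10442%.

12.10%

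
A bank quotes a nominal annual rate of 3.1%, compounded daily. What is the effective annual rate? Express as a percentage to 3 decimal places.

3.148%

EAR = (1 + 3.1%/365)^365 − 1 = (1 + 0.0000849315)^365 − 1.
(1 + 0.0000849315)^365 ≈ 1.031484, so EAR ≈ 3.14841%.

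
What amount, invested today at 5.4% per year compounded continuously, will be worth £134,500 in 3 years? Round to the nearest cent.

£114,384.34

P = A·e^(−rt) = 134,500·e^(−0.162).
e^(−0.162) ≈ 0.85044120454, so P ≈ 114,384.3420.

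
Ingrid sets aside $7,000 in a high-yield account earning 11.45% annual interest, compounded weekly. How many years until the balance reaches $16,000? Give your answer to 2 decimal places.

(1 + 0.00220192)^(52t) = 16,000/7,000 = 2.2857.
52t·ln(1 + 0.00220192) = ln(2.2857); 52t = 0.82668/0.0021995 ≈ 375.8480.
t ≈ 7.2278 years.

7.23 years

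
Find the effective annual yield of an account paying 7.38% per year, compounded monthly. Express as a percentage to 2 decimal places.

One year is 12 periods at 0.00615 each: (1 + 0.00615)^12 ≈ 1.076348.
EAR = 1.076348 − 1 ≈ 7.63482%.

7.63%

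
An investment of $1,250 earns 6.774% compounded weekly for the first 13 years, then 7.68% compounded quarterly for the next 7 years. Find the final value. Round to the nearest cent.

$5,133.02

After 13 years at 6.774%: 1,250 × 2.411012802 ≈ 3,013.7660.
Then 7 years at 7.68%: 3,013.7660 × 1.703192044 ≈ 5,133.0223.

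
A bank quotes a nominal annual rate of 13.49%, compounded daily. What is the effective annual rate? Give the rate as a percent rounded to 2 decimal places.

One year is 365 periods at 0.000369589 each: (1 + 0.000369589)^365 ≈ 1.144394.
EAR = 1.144394 − 1 ≈ 14.43938%.

14.44%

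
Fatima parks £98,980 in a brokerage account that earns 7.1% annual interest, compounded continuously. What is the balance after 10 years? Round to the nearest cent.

£201,324.45

A = P·e^(rt) = 98,980·e^(0.071·10) = 98,980·e^0.71.
e^0.71 ≈ 2.03399125865, so A ≈ 201,324.4548.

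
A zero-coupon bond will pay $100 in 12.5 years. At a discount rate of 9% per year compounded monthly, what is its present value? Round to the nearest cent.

$32.60

Periodic rate = 9%/12 = 0.0075; 150 periods.
P = 100/(1 + 0.0075)^150 ≈ 100/3.0673139 ≈ 32.6018.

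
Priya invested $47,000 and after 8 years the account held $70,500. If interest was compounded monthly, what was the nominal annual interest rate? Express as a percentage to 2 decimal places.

The 96-period growth factor is 70,500/47,000 = 1.5.
r/12 = 1.5^(1/96) − 1 ≈ 0.00423253, so r ≈ 12·0.00423253 = 5.07903%.

5.08%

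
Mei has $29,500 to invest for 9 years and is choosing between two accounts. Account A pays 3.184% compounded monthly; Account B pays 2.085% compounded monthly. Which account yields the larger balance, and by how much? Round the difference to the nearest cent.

A: (1 + 0.03184/12)^108 ≈ 1.3313327412, so 29,500 × 1.3313327412 ≈ 39,274.3159.
B: (1 + 0.0017375)^108 ≈ 1.2062147708, so 29,500 × 1.2062147708 ≈ 35,583.3357.
Difference ≈ 3,690.9801 in favor of A.

Account A, by $3,690.98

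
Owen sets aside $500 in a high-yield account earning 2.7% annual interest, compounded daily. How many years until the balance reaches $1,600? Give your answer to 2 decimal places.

43.08 years

We need (1 + 0.0000739726)^(365t) = 3.2, so 365t = ln 3.2 / ln 1.000074 ≈ 15724.6573.
t ≈ 15724.6573/365 = 43.0813 years.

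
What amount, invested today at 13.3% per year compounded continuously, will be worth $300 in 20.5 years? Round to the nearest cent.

$19.63

P = A·e^(−rt) = 300·e^(−2.7265).
e^(−2.7265) ≈ 0.0654479571, so P ≈ 19.6344.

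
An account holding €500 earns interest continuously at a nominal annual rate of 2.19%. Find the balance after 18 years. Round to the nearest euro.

A = P·e^(rt) = 500·e^(0.0219·18) = 500·e^0.3942.
e^0.3942 ≈ 1.48319716, so A ≈ 741.5986.

€742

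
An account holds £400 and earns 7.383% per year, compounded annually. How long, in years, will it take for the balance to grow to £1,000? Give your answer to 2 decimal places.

12.86 years

(1 + 0.07383)^t = 1,000/400 = 2.5.
t·ln(1 + 0.07383) = ln(2.5); t = 0.91629/0.0712317 ≈ 12.8635.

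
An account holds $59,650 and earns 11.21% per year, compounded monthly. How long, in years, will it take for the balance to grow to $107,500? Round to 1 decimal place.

(1 + 0.00934167)^(12t) = 107,500/59,650 = 1.8022.
12t·ln(1 + 0.00934167) = ln(1.8022); 12t = 0.589/0.0092983 ≈ 63.3445.
t ≈ 5.2787 years.

5.3 years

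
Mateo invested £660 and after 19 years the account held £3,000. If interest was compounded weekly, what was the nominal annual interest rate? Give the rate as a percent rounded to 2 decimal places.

7.98%

(1 + r/52)^988 = 3,000/660 = 4.54545.
1 + r/52 = 4.54545^(1/988) ≈ 1.001534, so r/52 ≈ 0.00153369.
r ≈ 52·0.00153369 = 7.97520%.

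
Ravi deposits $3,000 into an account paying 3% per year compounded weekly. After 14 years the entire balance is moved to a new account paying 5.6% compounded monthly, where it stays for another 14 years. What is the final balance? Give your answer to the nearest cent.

$9,980.84

Phase 1: 3,000·(1 + 0.03/52)^728 ≈ 4,565.3317.
Phase 2: 4,565.3317·(1 + 0.056/12)^168 ≈ 9,980.8426.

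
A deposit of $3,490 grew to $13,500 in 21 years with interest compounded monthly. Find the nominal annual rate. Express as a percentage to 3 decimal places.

(1 + r/12)^252 = 13,500/3,490 = 3.86819.
1 + r/12 = 3.86819^(1/252) ≈ 1.005383, so r/12 ≈ 0.00538264.
r ≈ 12·0.00538264 = 6.45917%.

6.459%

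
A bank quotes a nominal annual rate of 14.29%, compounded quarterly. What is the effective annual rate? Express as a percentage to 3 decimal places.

EAR = (1 + 14.29%/4)^4 − 1 = (1 + 0.035725)^4 − 1.
(1 + 0.035725)^4 ≈ 1.150742, so EAR ≈ 15.07417%.

15.074%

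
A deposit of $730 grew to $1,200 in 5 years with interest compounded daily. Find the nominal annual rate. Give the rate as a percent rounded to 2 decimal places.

9.94%

The 1825-period growth factor is 1,200/730 = 1.64384.
r/365 = 1.64384^(1/1825) − 1 ≈ 0.000272384, so r ≈ 365·0.000272384 = 9.94200%.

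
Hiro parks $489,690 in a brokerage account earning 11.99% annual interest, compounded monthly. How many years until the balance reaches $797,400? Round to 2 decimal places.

We need (1 + 0.00999167)^(12t) = 1.6284, so 12t = ln 1.6284 / ln 1.009992 ≈ 49.0424.
t ≈ 49.0424/12 = 4.0869 years.

4.09 years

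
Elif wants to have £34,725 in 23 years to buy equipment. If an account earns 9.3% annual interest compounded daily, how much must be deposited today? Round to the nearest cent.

£4,090.77

Growth factor = (1 + 0.093/365)^8395 ≈ 8.4886293426.
P = 34,725/8.4886293426 ≈ 4,090.7664.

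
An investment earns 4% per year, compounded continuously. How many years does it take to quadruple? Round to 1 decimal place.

e^(0.04t) = 4, so 0.04t = ln 4 ≈ 1.3863.
t ≈ 1.3863/0.04 ≈ 34.6574.

34.7 years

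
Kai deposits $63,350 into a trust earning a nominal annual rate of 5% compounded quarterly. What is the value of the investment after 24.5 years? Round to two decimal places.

$214,022.65

Periodic rate = 5%/4 = 0.0125; periods = 4·24.5 = 98.
A = 63,350·(1 + 0.0125)^98 ≈ 63,350·3.37841599751 ≈ 214,022.6534.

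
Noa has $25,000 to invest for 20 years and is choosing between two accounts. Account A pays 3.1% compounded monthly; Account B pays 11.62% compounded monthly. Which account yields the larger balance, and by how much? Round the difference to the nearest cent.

Account A growth factor: (1 + 0.031/12)^240 ≈ 1.8574425031; balance ≈ 46,436.0626.
Account B growth factor: (1 + 0.1162/12)^240 ≈ 10.1028754496; balance ≈ 252,571.8862.
Account B is larger by 206,135.8237.

Account B, by $206,135.82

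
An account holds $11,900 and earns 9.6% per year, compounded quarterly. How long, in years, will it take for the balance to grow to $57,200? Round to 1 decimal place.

16.5 years

We need (1 + 0.024)^(4t) = 4.8067, so 4t = ln 4.8067 / ln 1.024 ≈ 66.1992.
t ≈ 66.1992/4 = 16.5498 years.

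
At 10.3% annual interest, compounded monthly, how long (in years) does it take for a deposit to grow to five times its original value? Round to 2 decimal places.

15.69 years

(1 + 0.00858333)^(12t) = 5.
12t = ln 5 / ln(1 + 0.00858333) ≈ 1.6094/0.00854671 ≈ 188.3109.
t ≈ 15.6926.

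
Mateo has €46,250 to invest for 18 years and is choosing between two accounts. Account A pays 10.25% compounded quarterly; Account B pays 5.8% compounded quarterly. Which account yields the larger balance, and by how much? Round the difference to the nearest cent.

Account A, by €155,555.93

A: (1 + 0.025625)^72 ≈ 6.182712964, so 46,250 × 6.182712964 ≈ 285,950.4746.
B: (1 + 0.0145)^72 ≈ 2.81934159412, so 46,250 × 2.81934159412 ≈ 130,394.5487.
Difference ≈ 155,555.9259 in favor of A.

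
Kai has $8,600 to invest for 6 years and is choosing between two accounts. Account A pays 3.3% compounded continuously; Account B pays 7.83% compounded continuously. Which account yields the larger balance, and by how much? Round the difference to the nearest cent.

Account B, by $3,274.12

A: e^(0.033·6) = e^0.198 ≈ 1.2189623938, so 8,600 × 1.2189623938 ≈ 10,483.0766.
B: e^(0.0783·6) = e^0.4698 ≈ 1.5996742264, so 8,600 × 1.5996742264 ≈ 13,757.1983.
Difference ≈ 3,274.1218 in favor of B.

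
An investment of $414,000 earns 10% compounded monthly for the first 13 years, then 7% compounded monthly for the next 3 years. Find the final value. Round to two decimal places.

After 13 years at 10%: 414,000 × 3.649584184655 ≈ 1,510,927.8524.
Then 3 years at 7%: 1,510,927.8524 × 1.232925587477 ≈ 1,862,861.6101.

$1,862,861.61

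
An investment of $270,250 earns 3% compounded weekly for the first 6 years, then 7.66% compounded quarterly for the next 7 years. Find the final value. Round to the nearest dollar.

After 6 years at 3%: 270,250 × 1.19715522542 ≈ 323,531.1997.
Then 7 years at 7.66%: 323,531.1997 × 1.70085404331 ≈ 550,279.3491.

$550,279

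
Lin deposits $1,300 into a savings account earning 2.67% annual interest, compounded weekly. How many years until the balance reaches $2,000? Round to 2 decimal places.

We need (1 + 0.000513462)^(52t) = 1.5385, so 52t = ln 1.5385 / ln 1.000513 ≈ 839.1933.
t ≈ 839.1933/52 = 16.1383 years.

16.14 years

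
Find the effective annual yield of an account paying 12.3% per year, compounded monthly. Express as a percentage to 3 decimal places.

One year is 12 periods at 0.01025 each: (1 + 0.01025)^12 ≈ 1.130177.
EAR = 1.130177 − 1 ≈ 13.01766%.

13.018%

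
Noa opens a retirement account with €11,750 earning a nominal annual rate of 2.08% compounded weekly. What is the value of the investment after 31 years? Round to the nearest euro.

€22,388

Periodic rate = 2.08%/52 = 0.0004; periods = 52·31 = 1612.
A = 11,750·(1 + 0.0004)^1612 ≈ 11,750·1.9053602044 ≈ 22,387.9824.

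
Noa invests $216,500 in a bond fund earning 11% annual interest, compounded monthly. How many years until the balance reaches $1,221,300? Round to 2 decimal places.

We need (1 + 0.00916667)^(12t) = 5.6411, so 12t = ln 5.6411 / ln 1.009167 ≈ 189.5998.
t ≈ 189.5998/12 = 15.8000 years.

15.80 years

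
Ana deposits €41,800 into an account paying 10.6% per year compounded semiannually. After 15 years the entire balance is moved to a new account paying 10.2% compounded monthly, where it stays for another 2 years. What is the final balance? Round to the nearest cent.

Phase 1: 41,800·(1 + 0.053)^30 ≈ 196,801.0528.
Phase 2: 196,801.0528·(1 + 0.0085)^24 ≈ 241,128.7965.

€241,128.80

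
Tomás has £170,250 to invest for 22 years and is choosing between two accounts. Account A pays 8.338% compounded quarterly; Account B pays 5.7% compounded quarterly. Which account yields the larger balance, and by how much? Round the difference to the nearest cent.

A: (1 + 0.020845)^88 ≈ 6.144165807503, so 170,250 × 6.144165807503 ≈ 1,046,044.2287.
B: (1 + 0.01425)^88 ≈ 3.47345311515, so 170,250 × 3.47345311515 ≈ 591,355.3929.
Difference ≈ 454,688.8359 in favor of A.

Account A, by £454,688.84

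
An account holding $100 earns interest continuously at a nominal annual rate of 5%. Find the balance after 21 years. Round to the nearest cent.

$285.77

A = P·e^(rt) = 100·e^(0.05·21) = 100·e^1.05.
e^1.05 ≈ 2.85765112, so A ≈ 285.7651.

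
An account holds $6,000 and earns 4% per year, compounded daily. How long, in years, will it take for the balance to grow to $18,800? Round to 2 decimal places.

We need (1 + 0.000109589)^(365t) = 3.1333, so 365t = ln 3.1333 / ln 1.00011 ≈ 10422.2098.
t ≈ 10422.2098/365 = 28.5540 years.

28.55 years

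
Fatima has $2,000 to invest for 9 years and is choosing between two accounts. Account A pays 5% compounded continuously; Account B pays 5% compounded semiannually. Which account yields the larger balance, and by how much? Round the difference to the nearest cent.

Account A, by $17.31

Account A growth factor: e^(0.05·9) = e^0.45 ≈ 1.568312185; balance ≈ 3,136.6244.
Account B growth factor: (1 + 0.025)^18 ≈ 1.559658718; balance ≈ 3,119.3174.
Account A is larger by 17.3069.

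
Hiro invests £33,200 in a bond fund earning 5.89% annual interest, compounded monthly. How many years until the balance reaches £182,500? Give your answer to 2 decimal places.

We need (1 + 0.00490833)^(12t) = 5.497, so 12t = ln 5.497 / ln 1.004908 ≈ 348.0569.
t ≈ 348.0569/12 = 29.0047 years.

29.00 years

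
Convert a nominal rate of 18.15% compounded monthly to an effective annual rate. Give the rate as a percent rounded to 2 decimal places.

EAR = (1 + 18.15%/12)^12 − 1 = (1 + 0.015125)^12 − 1.
(1 + 0.015125)^12 ≈ 1.197386, so EAR ≈ 19.73863%.

19.74%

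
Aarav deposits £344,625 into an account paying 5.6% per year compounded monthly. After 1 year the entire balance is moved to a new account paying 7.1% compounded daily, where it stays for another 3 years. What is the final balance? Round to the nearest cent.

£450,927.19

Phase 1: 344,625·(1 + 0.056/12)^12 ≈ 364,427.1278.
Phase 2: 364,427.1278·(1 + 0.071/365)^1095 ≈ 450,927.1940.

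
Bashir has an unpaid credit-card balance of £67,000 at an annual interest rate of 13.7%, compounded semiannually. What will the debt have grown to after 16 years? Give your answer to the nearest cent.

£558,289.75

Growth factor = (1 + 0.0685)^32 ≈ 8.33268276428.
A ≈ 67,000 × 8.33268276428 ≈ 558,289.7452.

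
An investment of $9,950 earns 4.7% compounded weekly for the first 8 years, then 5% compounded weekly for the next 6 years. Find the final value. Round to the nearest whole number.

$19,556

Phase 1: 9,950·(1 + 0.047/52)^416 ≈ 14,489.1882.
Phase 2: 14,489.1882·(1 + 0.05/52)^312 ≈ 19,555.5394.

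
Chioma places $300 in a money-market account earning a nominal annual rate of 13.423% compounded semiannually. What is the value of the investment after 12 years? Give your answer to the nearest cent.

Growth factor = (1 + 0.067115)^24 ≈ 4.754111811.
A ≈ 300 × 4.754111811 ≈ 1,426.2335.

$1,426.23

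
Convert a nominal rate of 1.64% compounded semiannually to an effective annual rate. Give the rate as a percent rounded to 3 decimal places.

One year is 2 periods at 0.0082 each: (1 + 0.0082)^2 ≈ 1.016467.
EAR = 1.016467 − 1 ≈ 1.64672%.

1.647%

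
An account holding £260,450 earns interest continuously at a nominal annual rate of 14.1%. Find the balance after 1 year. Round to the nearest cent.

A = P·e^(rt) = 260,450·e^(0.141·1) = 260,450·e^0.141.
e^0.141 ≈ 1.15142464798, so A ≈ 299,888.5496.

£299,888.55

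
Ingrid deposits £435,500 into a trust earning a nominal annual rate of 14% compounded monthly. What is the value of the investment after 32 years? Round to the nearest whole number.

Periodic rate = 14%/12 = 0.0116667; periods = 12·32 = 384.
A = 435,500·(1 + 0.14/12)^384 ≈ 435,500·85.975997963082 ≈ 37,442,547.1129.

£37,442,547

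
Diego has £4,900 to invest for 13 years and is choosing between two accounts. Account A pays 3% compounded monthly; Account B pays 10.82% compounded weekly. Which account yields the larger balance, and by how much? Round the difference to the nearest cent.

Account B, by £12,739.17

Account A growth factor: (1 + 0.0025)^156 ≈ 1.476262138; balance ≈ 7,233.6845.
Account B growth factor: (1 + 0.1082/52)^676 ≈ 4.0760917375; balance ≈ 19,972.8495.
Account B is larger by 12,739.1650.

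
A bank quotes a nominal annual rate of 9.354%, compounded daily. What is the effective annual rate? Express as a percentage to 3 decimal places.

One year is 365 periods at 0.000256274 each: (1 + 0.000256274)^365 ≈ 1.098041.
EAR = 1.098041 − 1 ≈ 9.80414%.

9.804%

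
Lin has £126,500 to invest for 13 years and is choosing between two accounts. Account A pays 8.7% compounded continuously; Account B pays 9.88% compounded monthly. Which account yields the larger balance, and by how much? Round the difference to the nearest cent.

A: e^(0.087·13) = e^1.131 ≈ 3.09875370497, so 126,500 × 3.09875370497 ≈ 391,992.3437.
B: (1 + 0.0988/12)^156 ≈ 3.59355296705, so 126,500 × 3.59355296705 ≈ 454,584.4503.
Difference ≈ 62,592.1067 in favor of B.

Account B, by £62,592.11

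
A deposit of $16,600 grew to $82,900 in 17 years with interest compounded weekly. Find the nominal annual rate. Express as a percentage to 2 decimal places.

The 884-period growth factor is 82,900/16,600 = 4.99398.
r/52 = 4.99398^(1/884) − 1 ≈ 0.00182092, so r ≈ 52·0.00182092 = 9.46880%.

9.47%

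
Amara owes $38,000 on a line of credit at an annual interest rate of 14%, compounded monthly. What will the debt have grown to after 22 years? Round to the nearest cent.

$812,209.26

Periodic rate = 14%/12 = 0.0116667; periods = 12·22 = 264.
A = 38,000·(1 + 0.14/12)^264 ≈ 38,000·21.3739280241 ≈ 812,209.2649.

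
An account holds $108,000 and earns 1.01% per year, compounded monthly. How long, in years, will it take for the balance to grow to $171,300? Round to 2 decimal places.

45.69 years

We need (1 + 0.000841667)^(12t) = 1.5861, so 12t = ln 1.5861 / ln 1.000842 ≈ 548.2922.
t ≈ 548.2922/12 = 45.6910 years.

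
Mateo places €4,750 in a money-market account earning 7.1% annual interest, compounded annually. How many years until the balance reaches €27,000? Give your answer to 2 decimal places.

25.33 years

We need (1 + 0.071)^t = 5.6842, so t = ln 5.6842 / ln 1.071 ≈ 25.3335.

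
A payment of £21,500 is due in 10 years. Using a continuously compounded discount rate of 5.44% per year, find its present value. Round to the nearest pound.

P = A·e^(−rt) = 21,500·e^(−0.544).
e^(−0.544) ≈ 0.58042191514, so P ≈ 12,479.0712.

£12,479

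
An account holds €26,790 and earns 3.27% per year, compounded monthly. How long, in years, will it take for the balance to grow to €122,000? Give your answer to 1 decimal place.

46.4 years

We need (1 + 0.002725)^(12t) = 4.5539, so 12t = ln 4.5539 / ln 1.002725 ≈ 557.0851.
t ≈ 557.0851/12 = 46.4238 years.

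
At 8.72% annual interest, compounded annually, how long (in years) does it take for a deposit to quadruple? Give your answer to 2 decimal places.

16.58 years

(1 + 0.0872)^t = 4.
t = ln 4 / ln(1 + 0.0872) ≈ 1.3863/0.0836056 ≈ 16.5814.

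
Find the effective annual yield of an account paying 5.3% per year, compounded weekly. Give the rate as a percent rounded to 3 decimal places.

One year is 52 periods at 0.00101923 each: (1 + 0.00101923)^52 ≈ 1.054401.
EAR = 1.054401 − 1 ≈ 5.44012%.

5.440%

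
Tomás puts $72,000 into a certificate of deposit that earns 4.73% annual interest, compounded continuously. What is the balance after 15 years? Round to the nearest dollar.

$146,374

A = P·e^(rt) = 72,000·e^(0.0473·15) = 72,000·e^0.7095.
e^0.7095 ≈ 2.03297451722, so A ≈ 146,374.1652.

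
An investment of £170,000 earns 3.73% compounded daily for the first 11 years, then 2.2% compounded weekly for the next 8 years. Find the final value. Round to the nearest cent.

£305,527.64

Phase 1: 170,000·(1 + 0.0373/365)^4015 ≈ 256,230.5112.
Phase 2: 256,230.5112·(1 + 0.022/52)^416 ≈ 305,527.6413.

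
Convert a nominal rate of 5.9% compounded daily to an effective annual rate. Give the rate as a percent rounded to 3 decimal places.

6.077%

EAR = (1 + 5.9%/365)^365 − 1 = (1 + 0.000161644)^365 − 1.
(1 + 0.000161644)^365 ≈ 1.06077, so EAR ≈ 6.07702%.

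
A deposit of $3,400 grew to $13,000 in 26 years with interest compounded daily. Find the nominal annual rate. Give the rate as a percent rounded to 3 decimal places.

5.159%

The 9490-period growth factor is 13,000/3,400 = 3.82353.
r/365 = 3.82353^(1/9490) − 1 ≈ 0.000141335, so r ≈ 365·0.000141335 = 5.15873%.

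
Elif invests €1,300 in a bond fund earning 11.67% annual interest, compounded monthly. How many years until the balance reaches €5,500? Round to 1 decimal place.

We need (1 + 0.009725)^(12t) = 4.2308, so 12t = ln 4.2308 / ln 1.009725 ≈ 149.0371.
t ≈ 149.0371/12 = 12.4198 years.

12.4 years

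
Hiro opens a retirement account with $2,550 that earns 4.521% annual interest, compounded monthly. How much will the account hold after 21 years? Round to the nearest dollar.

$6,578

Periodic rate = 4.521%/12 = 0.0037675; periods = 12·21 = 252.
A = 2,550·(1 + 0.0037675)^252 ≈ 2,550·2.579578538 ≈ 6,577.9253.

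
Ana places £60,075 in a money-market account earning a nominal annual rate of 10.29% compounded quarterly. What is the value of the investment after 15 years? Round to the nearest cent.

£275,772.03

Periodic rate = 10.29%/4 = 0.025725; periods = 4·15 = 60.
A = 60,075·(1 + 0.025725)^60 ≈ 60,075·4.59046248366 ≈ 275,772.0337.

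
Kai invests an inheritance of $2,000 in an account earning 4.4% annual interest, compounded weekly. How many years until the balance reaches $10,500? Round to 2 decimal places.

37.70 years

(1 + 0.000846154)^(52t) = 10,500/2,000 = 5.25.
52t·ln(1 + 0.000846154) = ln(5.25); 52t = 1.6582/0.000845796 ≈ 1960.5531.
t ≈ 37.7029 years.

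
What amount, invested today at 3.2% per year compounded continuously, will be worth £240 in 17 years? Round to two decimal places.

P = A·e^(−rt) = 240·e^(−0.544).
e^(−0.544) ≈ 0.580421915, so P ≈ 139.3013.

£139.30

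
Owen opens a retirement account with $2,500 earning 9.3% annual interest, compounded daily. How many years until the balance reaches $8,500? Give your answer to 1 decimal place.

We need (1 + 0.000254795)^(365t) = 3.4, so 365t = ln 3.4 / ln 1.000255 ≈ 4803.6015.
t ≈ 4803.6015/365 = 13.1606 years.

13.2 years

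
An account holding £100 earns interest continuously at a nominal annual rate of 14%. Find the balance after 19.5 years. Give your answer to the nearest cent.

A = P·e^(rt) = 100·e^(0.14·19.5) = 100·e^2.73.
e^2.73 ≈ 15.33288702, so A ≈ 1,533.2887.

£1,533.29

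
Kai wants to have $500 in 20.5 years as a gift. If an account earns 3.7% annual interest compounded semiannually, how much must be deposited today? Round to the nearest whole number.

$236

Periodic rate = 3.7%/2 = 0.0185; 41 periods.
P = 500/(1 + 0.0185)^41 ≈ 500/2.12032467 ≈ 235.8129.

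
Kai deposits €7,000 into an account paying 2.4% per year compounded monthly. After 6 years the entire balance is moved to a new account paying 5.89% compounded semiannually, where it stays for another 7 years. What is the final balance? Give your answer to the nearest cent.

€12,135.22

Phase 1: 7,000·(1 + 0.002)^72 ≈ 8,083.0263.
Phase 2: 8,083.0263·(1 + 0.02945)^14 ≈ 12,135.2185.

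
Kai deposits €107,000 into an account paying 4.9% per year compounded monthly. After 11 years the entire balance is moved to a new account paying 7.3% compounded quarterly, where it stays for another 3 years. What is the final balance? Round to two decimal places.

€227,638.07

Phase 1: 107,000·(1 + 0.049/12)^132 ≈ 183,228.0153.
Phase 2: 183,228.0153·(1 + 0.01825)^12 ≈ 227,638.0741.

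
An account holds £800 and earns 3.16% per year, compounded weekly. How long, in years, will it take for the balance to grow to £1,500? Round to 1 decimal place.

19.9 years

We need (1 + 0.000607692)^(52t) = 1.875, so 52t = ln 1.875 / ln 1.000608 ≈ 1034.7336.
t ≈ 1034.7336/52 = 19.8987 years.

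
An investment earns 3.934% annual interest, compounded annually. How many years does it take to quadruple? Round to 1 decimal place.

35.9 years

(1 + 0.03934)^t = 4.
t = ln 4 / ln(1 + 0.03934) ≈ 1.3863/0.0385859 ≈ 35.9275.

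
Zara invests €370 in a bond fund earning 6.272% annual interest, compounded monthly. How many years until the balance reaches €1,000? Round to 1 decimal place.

15.9 years

We need (1 + 0.00522667)^(12t) = 2.7027, so 12t = ln 2.7027 / ln 1.005227 ≈ 190.7235.
t ≈ 190.7235/12 = 15.8936 years.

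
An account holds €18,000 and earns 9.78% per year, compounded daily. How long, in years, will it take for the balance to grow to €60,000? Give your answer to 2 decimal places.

(1 + 0.000267945)^(365t) = 60,000/18,000 = 3.3333.
365t·ln(1 + 0.000267945) = ln(3.3333); 365t = 1.204/0.000267909 ≈ 4493.9565.
t ≈ 12.3122 years.

12.31 years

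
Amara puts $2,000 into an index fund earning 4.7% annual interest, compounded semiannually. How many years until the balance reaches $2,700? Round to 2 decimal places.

We need (1 + 0.0235)^(2t) = 1.35, so 2t = ln 1.35 / ln 1.0235 ≈ 12.9199.
t ≈ 12.9199/2 = 6.4599 years.

6.46 years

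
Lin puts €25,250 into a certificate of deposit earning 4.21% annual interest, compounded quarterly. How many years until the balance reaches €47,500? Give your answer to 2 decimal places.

15.09 years

We need (1 + 0.010525)^(4t) = 1.8812, so 4t = ln 1.8812 / ln 1.010525 ≈ 60.3537.
t ≈ 60.3537/4 = 15.0884 years.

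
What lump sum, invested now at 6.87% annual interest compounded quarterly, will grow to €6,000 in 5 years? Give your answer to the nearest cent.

€4,268.13

Growth factor = (1 + 0.017175)^20 ≈ 1.405767673.
P = 6,000/1.405767673 ≈ 4,268.1306.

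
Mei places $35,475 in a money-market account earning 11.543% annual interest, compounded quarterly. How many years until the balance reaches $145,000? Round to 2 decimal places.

(1 + 0.0288575)^(4t) = 145,000/35,475 = 4.0874.
4t·ln(1 + 0.0288575) = ln(4.0874); 4t = 1.4079/0.028449 ≈ 49.4888.
t ≈ 12.3722 years.

12.37 years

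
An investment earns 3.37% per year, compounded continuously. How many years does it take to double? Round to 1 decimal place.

20.6 years

e^(0.0337t) = 2, so 0.0337t = ln 2 ≈ 0.69315.
t ≈ 0.69315/0.0337 ≈ 20.5682.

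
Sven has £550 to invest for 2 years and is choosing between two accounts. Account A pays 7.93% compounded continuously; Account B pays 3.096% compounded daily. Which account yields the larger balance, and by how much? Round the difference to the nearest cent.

Account A, by £59.40

Account A growth factor: e^(0.0793·2) = e^0.1586 ≈ 1.17186911; balance ≈ 644.5280.
Account B growth factor: (1 + 0.03096/365)^730 ≈ 1.06387444; balance ≈ 585.1309.
Account A is larger by 59.3971.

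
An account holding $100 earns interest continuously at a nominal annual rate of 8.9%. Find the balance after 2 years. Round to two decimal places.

$119.48

A = P·e^(rt) = 100·e^(0.089·2) = 100·e^0.178.
e^0.178 ≈ 1.19482532, so A ≈ 119.4825.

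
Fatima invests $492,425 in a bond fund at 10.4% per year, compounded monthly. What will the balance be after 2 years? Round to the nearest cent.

$605,737.06

Periodic rate = 10.4%/12 = 0.00866667; periods = 12·2 = 24.
A = 492,425·(1 + 0.104/12)^24 ≈ 492,425·1.23011030073 ≈ 605,737.0648.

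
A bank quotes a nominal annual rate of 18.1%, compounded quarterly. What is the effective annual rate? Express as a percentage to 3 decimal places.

One year is 4 periods at 0.04525 each: (1 + 0.04525)^4 ≈ 1.19366.
EAR = 1.19366 − 1 ≈ 19.36602%.

19.366%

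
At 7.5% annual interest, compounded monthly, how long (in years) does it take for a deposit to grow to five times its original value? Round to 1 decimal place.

(1 + 0.00625)^(12t) = 5.
12t = ln 5 / ln(1 + 0.00625) ≈ 1.6094/0.00623055 ≈ 258.3139.
t ≈ 21.5262.

21.5 years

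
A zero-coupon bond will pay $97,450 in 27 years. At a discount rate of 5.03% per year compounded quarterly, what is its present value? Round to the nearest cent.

$25,272.27

Growth factor = (1 + 0.012575)^108 ≈ 3.8560057332.
P = 97,450/3.8560057332 ≈ 25,272.2653.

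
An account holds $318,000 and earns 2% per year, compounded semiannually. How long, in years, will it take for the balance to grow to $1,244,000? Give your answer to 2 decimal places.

68.54 years

(1 + 0.01)^(2t) = 1,244,000/318,000 = 3.9119.
2t·ln(1 + 0.01) = ln(3.9119); 2t = 1.364/0.00995033 ≈ 137.0845.
t ≈ 68.5422 years.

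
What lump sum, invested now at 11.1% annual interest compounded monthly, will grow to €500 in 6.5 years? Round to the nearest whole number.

Periodic rate = 11.1%/12 = 0.00925; 78 periods.
P = 500/(1 + 0.00925)^78 ≈ 500/2.05070472 ≈ 243.8186.

€244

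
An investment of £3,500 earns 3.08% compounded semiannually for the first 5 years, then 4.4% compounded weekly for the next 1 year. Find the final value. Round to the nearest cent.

£4,261.28

Phase 1: 3,500·(1 + 0.0154)^10 ≈ 4,077.9288.
Phase 2: 4,077.9288·(1 + 0.044/52)^52 ≈ 4,261.2843.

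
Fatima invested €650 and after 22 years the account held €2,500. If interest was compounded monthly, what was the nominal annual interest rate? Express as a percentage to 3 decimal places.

(1 + r/12)^264 = 2,500/650 = 3.84615.
1 + r/12 = 3.84615^(1/264) ≈ 1.005116, so r/12 ≈ 0.00511559.
r ≈ 12·0.00511559 = 6.13871%.

6.139%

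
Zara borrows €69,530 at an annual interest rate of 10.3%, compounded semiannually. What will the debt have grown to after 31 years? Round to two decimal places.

Growth factor = (1 + 0.0515)^62 ≈ 22.49961959004.
A ≈ 69,530 × 22.49961959004 ≈ 1,564,398.5501.

€1,564,398.55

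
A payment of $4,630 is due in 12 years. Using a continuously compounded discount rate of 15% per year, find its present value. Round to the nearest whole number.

$765

P = A·e^(−rt) = 4,630·e^(−1.8).
e^(−1.8) ≈ 0.1652988882, so P ≈ 765.3339.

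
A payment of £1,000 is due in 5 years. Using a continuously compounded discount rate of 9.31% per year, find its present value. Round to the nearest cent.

£627.82

P = A·e^(−rt) = 1,000·e^(−0.4655).
e^(−0.4655) ≈ 0.627821116, so P ≈ 627.8211.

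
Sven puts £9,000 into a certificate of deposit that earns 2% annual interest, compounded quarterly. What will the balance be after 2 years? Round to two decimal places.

£9,366.36

Growth factor = (1 + 0.005)^8 ≈ 1.040707044.
A ≈ 9,000 × 1.040707044 ≈ 9,366.3634.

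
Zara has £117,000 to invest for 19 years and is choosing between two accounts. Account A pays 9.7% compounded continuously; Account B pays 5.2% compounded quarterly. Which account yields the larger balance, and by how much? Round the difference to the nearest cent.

A: e^(0.097·19) = e^1.843 ≈ 6.31545623859, so 117,000 × 6.31545623859 ≈ 738,908.3799.
B: (1 + 0.013)^76 ≈ 2.66881117449, so 117,000 × 2.66881117449 ≈ 312,250.9074.
Difference ≈ 426,657.4725 in favor of A.

Account A, by £426,657.47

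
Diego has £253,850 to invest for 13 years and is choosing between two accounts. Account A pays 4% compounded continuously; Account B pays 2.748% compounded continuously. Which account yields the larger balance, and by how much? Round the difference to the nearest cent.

Account A, by £64,134.89

A: e^(0.04·13) = e^0.52 ≈ 1.6820276497, so 253,850 × 1.6820276497 ≈ 426,982.7189.
B: e^(0.02748·13) = e^0.35724 ≈ 1.42937887962, so 253,850 × 1.42937887962 ≈ 362,847.8286.
Difference ≈ 64,134.8903 in favor of A.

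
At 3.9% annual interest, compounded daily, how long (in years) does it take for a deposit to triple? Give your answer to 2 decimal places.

(1 + 0.000106849)^(365t) = 3.
365t = ln 3 / ln(1 + 0.000106849) ≈ 1.0986/0.000106844 ≈ 10282.4335.
t ≈ 28.1711.

28.17 years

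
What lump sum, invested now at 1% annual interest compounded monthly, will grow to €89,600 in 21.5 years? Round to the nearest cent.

€72,272.58

Growth factor = (1 + 0.01/12)^258 ≈ 1.2397508926.
P = 89,600/1.2397508926 ≈ 72,272.5836.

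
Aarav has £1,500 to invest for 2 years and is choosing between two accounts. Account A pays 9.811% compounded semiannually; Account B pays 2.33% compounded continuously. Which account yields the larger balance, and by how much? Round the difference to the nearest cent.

Account A, by £245.15

Account A growth factor: (1 + 0.049055)^4 ≈ 1.211136331; balance ≈ 1,816.7045.
Account B growth factor: e^(0.0233·2) = e^0.0466 ≈ 1.047702844; balance ≈ 1,571.5543.
Account A is larger by 245.1502.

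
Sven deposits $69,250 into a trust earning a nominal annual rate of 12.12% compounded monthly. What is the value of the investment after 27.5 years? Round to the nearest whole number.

Periodic rate = 12.12%/12 = 0.0101; periods = 12·27.5 = 330.
A = 69,250·(1 + 0.0101)^330 ≈ 69,250·27.55766811877 ≈ 1,908,368.5172.

$1,908,369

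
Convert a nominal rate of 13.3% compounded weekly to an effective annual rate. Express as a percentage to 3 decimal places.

14.206%

One year is 52 periods at 0.00255769 each: (1 + 0.00255769)^52 ≈ 1.142056.
EAR = 1.142056 − 1 ≈ 14.20561%.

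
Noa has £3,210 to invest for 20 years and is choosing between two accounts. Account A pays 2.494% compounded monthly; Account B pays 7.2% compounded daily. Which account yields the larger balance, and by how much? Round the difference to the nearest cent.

Account A growth factor: (1 + 0.02494/12)^240 ≈ 1.645891826; balance ≈ 5,283.3128.
Account B growth factor: (1 + 0.072/365)^7300 ≈ 4.2200964839; balance ≈ 13,546.5097.
Account B is larger by 8,263.1970.

Account B, by £8,263.20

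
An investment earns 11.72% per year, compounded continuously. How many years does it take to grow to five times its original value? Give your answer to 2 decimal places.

e^(0.1172t) = 5, so 0.1172t = ln 5 ≈ 1.6094.
t ≈ 1.6094/0.1172 ≈ 13.7324.

13.73 years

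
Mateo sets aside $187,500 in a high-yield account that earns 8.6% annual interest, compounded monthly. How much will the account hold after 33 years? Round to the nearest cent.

$3,170,541.50

Periodic rate = 8.6%/12 = 0.00716667; periods = 12·33 = 396.
A = 187,500·(1 + 0.086/12)^396 ≈ 187,500·16.90955468153 ≈ 3,170,541.5028.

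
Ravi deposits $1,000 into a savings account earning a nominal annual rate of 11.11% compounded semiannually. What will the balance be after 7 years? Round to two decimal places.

Periodic rate = 11.11%/2 = 0.05555; periods = 2·7 = 14.
A = 1,000·(1 + 0.05555)^14 ≈ 1,000·2.131588366 ≈ 2,131.5884.

$2,131.59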